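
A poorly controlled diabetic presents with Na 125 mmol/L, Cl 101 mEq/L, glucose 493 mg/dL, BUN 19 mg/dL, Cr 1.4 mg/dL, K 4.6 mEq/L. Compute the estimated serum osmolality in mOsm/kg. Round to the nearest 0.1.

Calculated osmolality = 2·Na + glucose/18 + BUN/2.8
= 2·125 + 493/18 + 19/2.8
= 250 + 27.39 + 6.79
= 284.18 mOsm/kg

284.2 mOsm/kg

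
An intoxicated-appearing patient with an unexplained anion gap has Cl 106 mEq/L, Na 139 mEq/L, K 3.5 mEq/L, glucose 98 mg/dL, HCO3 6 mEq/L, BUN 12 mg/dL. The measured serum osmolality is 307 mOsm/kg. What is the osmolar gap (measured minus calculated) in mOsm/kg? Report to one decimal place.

19.3 mOsm/kg

Calculated osmolality = 2·Na + glucose/18 + BUN/2.8
= 2·139 + 98/18 + 12/2.8
= 278 + 5.44 + 4.29
= 287.73 mOsm/kg ≈ 287.7 mOsm/kg
Osmolar gap = measured − calculated = 307 − 287.7 = 19.3 mOsm/kg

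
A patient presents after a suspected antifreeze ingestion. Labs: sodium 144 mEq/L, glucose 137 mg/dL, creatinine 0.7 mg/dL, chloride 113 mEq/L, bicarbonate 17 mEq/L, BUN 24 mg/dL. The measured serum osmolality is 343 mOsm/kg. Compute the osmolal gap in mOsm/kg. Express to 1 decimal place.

Calculated osmolality = 2·Na + glucose/18 + BUN/2.8
= 2·144 + 137/18 + 24/2.8
= 288 + 7.61 + 8.57
= 304.18 mOsm/kg ≈ 304.2 mOsm/kg
Osmolar gap = measured − calculated = 343 − 304.2 = 38.8 mOsm/kg

38.8 mOsm/kg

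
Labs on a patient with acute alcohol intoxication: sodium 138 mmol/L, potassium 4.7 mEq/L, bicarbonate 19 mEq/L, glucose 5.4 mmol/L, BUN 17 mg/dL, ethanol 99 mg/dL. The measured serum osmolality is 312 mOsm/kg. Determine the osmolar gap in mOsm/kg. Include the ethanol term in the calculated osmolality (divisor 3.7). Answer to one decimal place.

-2.2 mOsm/kg

Calculated osmolality = 2·Na + glucose + BUN/2.8 + ethanol/3.7
= 2·138 + 5.4 + 17/2.8 + 99/3.7
= 276 + 5.40 + 6.07 + 26.76
= 314.23 mOsm/kg ≈ 314.2 mOsm/kg
Osmolar gap = measured − calculated = 312 − 314.2 = -2.2 mOsm/kg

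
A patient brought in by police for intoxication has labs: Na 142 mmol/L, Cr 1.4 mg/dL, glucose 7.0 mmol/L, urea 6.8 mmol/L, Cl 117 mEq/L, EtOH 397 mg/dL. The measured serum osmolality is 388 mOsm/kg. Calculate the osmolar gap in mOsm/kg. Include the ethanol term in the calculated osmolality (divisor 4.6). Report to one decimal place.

3.9 mOsm/kg

Calculated osmolality = 2·Na + glucose + urea + ethanol/4.6
= 2·142 + 7 + 6.8 + 397/4.6
= 284 + 7 + 6.80 + 86.30
= 384.1 mOsm/kg ≈ 384.1 mOsm/kg
Osmolar gap = measured − calculated = 388 − 384.1 = 3.9 mOsm/kg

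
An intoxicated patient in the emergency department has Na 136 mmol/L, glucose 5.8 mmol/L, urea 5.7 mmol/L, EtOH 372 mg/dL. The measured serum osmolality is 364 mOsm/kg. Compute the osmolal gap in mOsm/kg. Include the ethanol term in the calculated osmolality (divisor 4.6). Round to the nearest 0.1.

Calculated osmolality = 2·Na + glucose + urea + ethanol/4.6
= 2·136 + 5.8 + 5.7 + 372/4.6
= 272 + 5.80 + 5.70 + 80.87
= 364.37 mOsm/kg ≈ 364.4 mOsm/kg
Osmolar gap = measured − calculated = 364 − 364.4 = -0.4 mOsm/kg

-0.4 mOsm/kg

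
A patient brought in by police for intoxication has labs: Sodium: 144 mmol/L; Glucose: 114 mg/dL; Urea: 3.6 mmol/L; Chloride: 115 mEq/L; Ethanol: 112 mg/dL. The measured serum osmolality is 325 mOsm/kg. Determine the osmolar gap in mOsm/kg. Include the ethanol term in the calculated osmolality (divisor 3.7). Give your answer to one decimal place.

-3.2 mOsm/kg

Calculated osmolality = 2·Na + glucose/18 + urea + ethanol/3.7
= 2·144 + 114/18 + 3.6 + 112/3.7
= 288 + 6.33 + 3.60 + 30.27
= 328.2 mOsm/kg ≈ 328.2 mOsm/kg
Osmolar gap = measured − calculated = 325 − 328.2 = -3.2 mOsm/kg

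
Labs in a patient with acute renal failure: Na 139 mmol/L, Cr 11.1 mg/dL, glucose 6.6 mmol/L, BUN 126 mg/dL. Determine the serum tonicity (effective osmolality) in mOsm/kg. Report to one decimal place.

Effective osmolality excludes urea (freely permeant across cell membranes):
2·Na + glucose
= 2·139 + 6.6
= 278 + 6.6
= 284.6 mOsm/kg

284.6 mOsm/kg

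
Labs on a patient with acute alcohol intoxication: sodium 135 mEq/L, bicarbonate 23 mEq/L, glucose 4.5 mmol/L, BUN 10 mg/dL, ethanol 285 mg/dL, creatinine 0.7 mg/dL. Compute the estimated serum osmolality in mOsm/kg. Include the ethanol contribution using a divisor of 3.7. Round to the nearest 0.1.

Calculated osmolality = 2·Na + glucose + BUN/2.8 + ethanol/3.7
= 2·135 + 4.5 + 10/2.8 + 285/3.7
= 270 + 4.50 + 3.57 + 77.03
= 355.1 mOsm/kg

355.1 mOsm/kg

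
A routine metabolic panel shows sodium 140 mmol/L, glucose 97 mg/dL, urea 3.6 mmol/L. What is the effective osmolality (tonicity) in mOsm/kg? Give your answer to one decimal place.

285.4 mOsm/kg

Effective osmolality excludes urea (freely permeant across cell membranes):
2·Na + glucose/18
= 2·140 + 97/18
= 280 + 5.39
= 285.39 mOsm/kg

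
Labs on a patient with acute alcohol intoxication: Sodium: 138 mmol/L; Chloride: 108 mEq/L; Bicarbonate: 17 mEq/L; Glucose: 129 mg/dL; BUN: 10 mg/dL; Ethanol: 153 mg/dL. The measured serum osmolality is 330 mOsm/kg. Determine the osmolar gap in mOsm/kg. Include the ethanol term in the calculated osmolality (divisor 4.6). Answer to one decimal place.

Calculated osmolality = 2·Na + glucose/18 + BUN/2.8 + ethanol/4.6
= 2·138 + 129/18 + 10/2.8 + 153/4.6
= 276 + 7.17 + 3.57 + 33.26
= 320 mOsm/kg ≈ 320.0 mOsm/kg
Osmolar gap = measured − calculated = 330 − 320.0 = 10.0 mOsm/kg

10.0 mOsm/kg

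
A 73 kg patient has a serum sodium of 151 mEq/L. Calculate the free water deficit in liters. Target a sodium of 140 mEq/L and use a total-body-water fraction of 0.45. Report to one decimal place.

2.6 L

TBW = 0.45 · 73 = 32.85 L
Free water deficit = TBW · (Na/140 − 1)
= 32.85 · (151/140 − 1)
= 32.85 · 0.0786
= 2.58 L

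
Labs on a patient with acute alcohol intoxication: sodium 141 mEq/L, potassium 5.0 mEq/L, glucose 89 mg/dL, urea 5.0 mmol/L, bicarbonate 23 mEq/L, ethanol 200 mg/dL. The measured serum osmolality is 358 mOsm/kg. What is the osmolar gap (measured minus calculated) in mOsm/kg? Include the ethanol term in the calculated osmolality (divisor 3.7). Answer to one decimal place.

Calculated osmolality = 2·Na + glucose/18 + urea + ethanol/3.7
= 2·141 + 89/18 + 5 + 200/3.7
= 282 + 4.94 + 5 + 54.05
= 345.99 mOsm/kg ≈ 346.0 mOsm/kg
Osmolar gap = measured − calculated = 358 − 346.0 = 12.0 mOsm/kg

12.0 mOsm/kg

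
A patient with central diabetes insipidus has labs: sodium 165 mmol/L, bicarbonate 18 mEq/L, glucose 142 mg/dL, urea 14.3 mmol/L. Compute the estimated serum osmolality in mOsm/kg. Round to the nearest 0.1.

352.2 mOsm/kg

Calculated osmolality = 2·Na + glucose/18 + urea
= 2·165 + 142/18 + 14.3
= 330 + 7.89 + 14.30
= 352.19 mOsm/kg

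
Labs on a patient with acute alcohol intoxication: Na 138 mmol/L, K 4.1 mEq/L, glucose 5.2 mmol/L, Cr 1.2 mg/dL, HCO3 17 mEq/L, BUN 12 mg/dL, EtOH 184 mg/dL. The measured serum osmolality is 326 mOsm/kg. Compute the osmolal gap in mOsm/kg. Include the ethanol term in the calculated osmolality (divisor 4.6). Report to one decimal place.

0.5 mOsm/kg

Calculated osmolality = 2·Na + glucose + BUN/2.8 + ethanol/4.6
= 2·138 + 5.2 + 12/2.8 + 184/4.6
= 276 + 5.20 + 4.29 + 40
= 325.49 mOsm/kg ≈ 325.5 mOsm/kg
Osmolar gap = measured − calculated = 326 − 325.5 = 0.5 mOsm/kg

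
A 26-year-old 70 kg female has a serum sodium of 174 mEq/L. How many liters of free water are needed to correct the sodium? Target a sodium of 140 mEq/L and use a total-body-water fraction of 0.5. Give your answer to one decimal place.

8.5 L

TBW = 0.5 · 70 = 35 L
Free water deficit = TBW · (Na/140 − 1)
= 35 · (174/140 − 1)
= 35 · 0.2429
= 8.5 L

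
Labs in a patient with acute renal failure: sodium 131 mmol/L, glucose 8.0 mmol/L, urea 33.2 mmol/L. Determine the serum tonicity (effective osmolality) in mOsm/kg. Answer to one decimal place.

Effective osmolality excludes urea (freely permeant across cell membranes):
2·Na + glucose
= 2·131 + 8
= 262 + 8
= 270 mOsm/kg

270.0 mOsm/kg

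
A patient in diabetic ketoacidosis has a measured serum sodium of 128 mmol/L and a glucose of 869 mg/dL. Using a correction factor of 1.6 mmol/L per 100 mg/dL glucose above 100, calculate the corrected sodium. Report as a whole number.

140 mmol/L

Corrected Na = measured Na + 1.6 · (glucose − 100)/100
= 128 + 1.6 · (869 − 100)/100
= 128 + 12.3
= 140.3 mmol/L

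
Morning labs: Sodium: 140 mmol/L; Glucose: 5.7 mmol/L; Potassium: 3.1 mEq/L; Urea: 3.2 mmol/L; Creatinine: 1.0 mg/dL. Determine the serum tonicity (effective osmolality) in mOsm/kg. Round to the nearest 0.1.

285.7 mOsm/kg

Effective osmolality excludes urea (freely permeant across cell membranes):
2·Na + glucose
= 2·140 + 5.7
= 280 + 5.7
= 285.7 mOsm/kg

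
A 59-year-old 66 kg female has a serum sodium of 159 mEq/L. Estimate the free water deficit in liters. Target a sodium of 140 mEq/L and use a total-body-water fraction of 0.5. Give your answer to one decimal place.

TBW = 0.5 · 66 = 33 L
Free water deficit = TBW · (Na/140 − 1)
= 33 · (159/140 − 1)
= 33 · 0.1357
= 4.48 L

4.5 L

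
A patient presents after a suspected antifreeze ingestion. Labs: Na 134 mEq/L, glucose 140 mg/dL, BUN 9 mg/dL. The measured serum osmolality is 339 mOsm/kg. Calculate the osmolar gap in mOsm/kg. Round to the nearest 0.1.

Calculated osmolality = 2·Na + glucose/18 + BUN/2.8
= 2·134 + 140/18 + 9/2.8
= 268 + 7.78 + 3.21
= 278.99 mOsm/kg ≈ 279.0 mOsm/kg
Osmolar gap = measured − calculated = 339 − 279.0 = 60.0 mOsm/kg

60.0 mOsm/kg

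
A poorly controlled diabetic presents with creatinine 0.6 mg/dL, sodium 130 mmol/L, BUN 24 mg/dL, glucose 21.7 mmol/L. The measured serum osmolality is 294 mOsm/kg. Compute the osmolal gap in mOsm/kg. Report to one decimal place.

Calculated osmolality = 2·Na + glucose + BUN/2.8
= 2·130 + 21.7 + 24/2.8
= 260 + 21.70 + 8.57
= 290.27 mOsm/kg ≈ 290.3 mOsm/kg
Osmolar gap = measured − calculated = 294 − 290.3 = 3.7 mOsm/kg

3.7 mOsm/kg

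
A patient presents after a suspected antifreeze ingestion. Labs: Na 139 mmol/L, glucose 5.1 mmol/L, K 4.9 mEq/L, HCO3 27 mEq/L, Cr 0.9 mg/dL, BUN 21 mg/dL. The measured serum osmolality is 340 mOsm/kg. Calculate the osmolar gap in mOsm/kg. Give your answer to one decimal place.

Calculated osmolality = 2·Na + glucose + BUN/2.8
= 2·139 + 5.1 + 21/2.8
= 278 + 5.10 + 7.50
= 290.6 mOsm/kg ≈ 290.6 mOsm/kg
Osmolar gap = measured − calculated = 340 − 290.6 = 49.4 mOsm/kg

49.4 mOsm/kg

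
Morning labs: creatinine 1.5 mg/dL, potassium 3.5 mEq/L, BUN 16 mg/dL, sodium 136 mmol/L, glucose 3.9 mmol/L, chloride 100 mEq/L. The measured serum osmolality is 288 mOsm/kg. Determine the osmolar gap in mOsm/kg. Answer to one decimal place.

Calculated osmolality = 2·Na + glucose + BUN/2.8
= 2·136 + 3.9 + 16/2.8
= 272 + 3.90 + 5.71
= 281.61 mOsm/kg ≈ 281.6 mOsm/kg
Osmolar gap = measured − calculated = 288 − 281.6 = 6.4 mOsm/kg

6.4 mOsm/kg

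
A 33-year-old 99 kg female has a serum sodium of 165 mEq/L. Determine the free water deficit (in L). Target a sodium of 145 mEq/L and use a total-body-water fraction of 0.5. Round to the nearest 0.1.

6.8 L

TBW = 0.5 · 99 = 49.5 L
Free water deficit = TBW · (Na/145 − 1)
= 49.5 · (165/145 − 1)
= 49.5 · 0.1379
= 6.83 L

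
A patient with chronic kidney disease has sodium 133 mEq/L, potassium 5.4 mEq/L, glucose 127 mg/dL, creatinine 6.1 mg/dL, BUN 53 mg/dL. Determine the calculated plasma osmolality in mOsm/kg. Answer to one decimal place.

Calculated osmolality = 2·Na + glucose/18 + BUN/2.8
= 2·133 + 127/18 + 53/2.8
= 266 + 7.06 + 18.93
= 291.99 mOsm/kg

292.0 mOsm/kg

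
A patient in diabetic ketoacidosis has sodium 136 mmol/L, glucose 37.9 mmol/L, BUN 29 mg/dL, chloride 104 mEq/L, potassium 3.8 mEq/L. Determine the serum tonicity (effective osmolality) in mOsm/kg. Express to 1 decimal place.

Effective osmolality excludes urea (freely permeant across cell membranes):
2·Na + glucose
= 2·136 + 37.9
= 272 + 37.9
= 309.9 mOsm/kg

309.9 mOsm/kg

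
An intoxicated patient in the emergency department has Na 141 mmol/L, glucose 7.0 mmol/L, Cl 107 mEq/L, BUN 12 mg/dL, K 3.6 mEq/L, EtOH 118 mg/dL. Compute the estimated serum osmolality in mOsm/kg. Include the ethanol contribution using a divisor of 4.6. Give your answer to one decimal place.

318.9 mOsm/kg

Calculated osmolality = 2·Na + glucose + BUN/2.8 + ethanol/4.6
= 2·141 + 7 + 12/2.8 + 118/4.6
= 282 + 7 + 4.29 + 25.65
= 318.94 mOsm/kg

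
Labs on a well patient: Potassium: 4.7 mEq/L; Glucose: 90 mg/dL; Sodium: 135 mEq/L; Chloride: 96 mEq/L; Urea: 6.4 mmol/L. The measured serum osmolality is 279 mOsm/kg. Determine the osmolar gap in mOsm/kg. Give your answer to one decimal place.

Calculated osmolality = 2·Na + glucose/18 + urea
= 2·135 + 90/18 + 6.4
= 270 + 5 + 6.40
= 281.4 mOsm/kg ≈ 281.4 mOsm/kg
Osmolar gap = measured − calculated = 279 − 281.4 = -2.4 mOsm/kg

-2.4 mOsm/kg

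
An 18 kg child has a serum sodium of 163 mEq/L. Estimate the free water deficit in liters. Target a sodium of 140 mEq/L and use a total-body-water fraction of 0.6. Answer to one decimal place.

TBW = 0.6 · 18 = 10.8 L
Free water deficit = TBW · (Na/140 − 1)
= 10.8 · (163/140 − 1)
= 10.8 · 0.1643
= 1.77 L

1.8 L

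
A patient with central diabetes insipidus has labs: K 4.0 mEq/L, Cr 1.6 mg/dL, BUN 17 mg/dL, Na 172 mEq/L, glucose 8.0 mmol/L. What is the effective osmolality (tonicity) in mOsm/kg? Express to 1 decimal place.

352.0 mOsm/kg

Effective osmolality excludes urea (freely permeant across cell membranes):
2·Na + glucose
= 2·172 + 8
= 344 + 8
= 352 mOsm/kg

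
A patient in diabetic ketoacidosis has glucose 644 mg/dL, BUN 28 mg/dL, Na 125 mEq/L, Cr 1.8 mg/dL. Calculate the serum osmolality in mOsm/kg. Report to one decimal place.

Calculated osmolality = 2·Na + glucose/18 + BUN/2.8
= 2·125 + 644/18 + 28/2.8
= 250 + 35.78 + 10
= 295.78 mOsm/kg

295.8 mOsm/kg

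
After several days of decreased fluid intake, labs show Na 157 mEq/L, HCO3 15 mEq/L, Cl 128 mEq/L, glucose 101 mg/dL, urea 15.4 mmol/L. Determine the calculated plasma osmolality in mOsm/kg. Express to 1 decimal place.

335.0 mOsm/kg

Calculated osmolality = 2·Na + glucose/18 + urea
= 2·157 + 101/18 + 15.4
= 314 + 5.61 + 15.40
= 335.01 mOsm/kg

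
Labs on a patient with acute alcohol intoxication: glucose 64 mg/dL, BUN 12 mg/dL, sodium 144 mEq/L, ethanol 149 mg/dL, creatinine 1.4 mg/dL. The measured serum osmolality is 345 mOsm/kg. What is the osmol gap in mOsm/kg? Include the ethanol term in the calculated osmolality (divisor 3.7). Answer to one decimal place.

Calculated osmolality = 2·Na + glucose/18 + BUN/2.8 + ethanol/3.7
= 2·144 + 64/18 + 12/2.8 + 149/3.7
= 288 + 3.56 + 4.29 + 40.27
= 336.12 mOsm/kg ≈ 336.1 mOsm/kg
Osmolar gap = measured − calculated = 345 − 336.1 = 8.9 mOsm/kg

8.9 mOsm/kg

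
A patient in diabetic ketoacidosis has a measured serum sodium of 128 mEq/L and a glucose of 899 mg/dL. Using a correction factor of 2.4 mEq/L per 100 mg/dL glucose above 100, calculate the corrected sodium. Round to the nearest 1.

Corrected Na = measured Na + 2.4 · (glucose − 100)/100
= 128 + 2.4 · (899 − 100)/100
= 128 + 19.2
= 147.2 mEq/L

147 mEq/L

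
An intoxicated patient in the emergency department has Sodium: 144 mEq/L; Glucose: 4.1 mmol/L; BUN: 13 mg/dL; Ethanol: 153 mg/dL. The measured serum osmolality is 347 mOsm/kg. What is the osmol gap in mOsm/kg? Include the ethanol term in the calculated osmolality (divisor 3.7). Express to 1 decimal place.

Calculated osmolality = 2·Na + glucose + BUN/2.8 + ethanol/3.7
= 2·144 + 4.1 + 13/2.8 + 153/3.7
= 288 + 4.10 + 4.64 + 41.35
= 338.09 mOsm/kg ≈ 338.1 mOsm/kg
Osmolar gap = measured − calculated = 347 − 338.1 = 8.9 mOsm/kg

8.9 mOsm/kg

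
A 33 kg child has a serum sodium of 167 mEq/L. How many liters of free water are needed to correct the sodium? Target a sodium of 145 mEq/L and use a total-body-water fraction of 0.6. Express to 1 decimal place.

TBW = 0.6 · 33 = 19.8 L
Free water deficit = TBW · (Na/145 − 1)
= 19.8 · (167/145 − 1)
= 19.8 · 0.1517
= 3 L

3.0 L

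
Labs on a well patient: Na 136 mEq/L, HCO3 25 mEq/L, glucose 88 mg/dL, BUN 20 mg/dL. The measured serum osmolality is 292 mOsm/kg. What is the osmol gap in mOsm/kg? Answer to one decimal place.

Calculated osmolality = 2·Na + glucose/18 + BUN/2.8
= 2·136 + 88/18 + 20/2.8
= 272 + 4.89 + 7.14
= 284.03 mOsm/kg ≈ 284.0 mOsm/kg
Osmolar gap = measured − calculated = 292 − 284.0 = 8.0 mOsm/kg

8.0 mOsm/kg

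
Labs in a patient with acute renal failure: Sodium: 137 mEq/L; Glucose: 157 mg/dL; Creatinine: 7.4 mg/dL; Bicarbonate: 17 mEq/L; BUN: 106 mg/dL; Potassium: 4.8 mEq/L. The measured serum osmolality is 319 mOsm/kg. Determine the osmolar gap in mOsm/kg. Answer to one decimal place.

Calculated osmolality = 2·Na + glucose/18 + BUN/2.8
= 2·137 + 157/18 + 106/2.8
= 274 + 8.72 + 37.86
= 320.58 mOsm/kg ≈ 320.6 mOsm/kg
Osmolar gap = measured − calculated = 319 − 320.6 = -1.6 mOsm/kg

-1.6 mOsm/kg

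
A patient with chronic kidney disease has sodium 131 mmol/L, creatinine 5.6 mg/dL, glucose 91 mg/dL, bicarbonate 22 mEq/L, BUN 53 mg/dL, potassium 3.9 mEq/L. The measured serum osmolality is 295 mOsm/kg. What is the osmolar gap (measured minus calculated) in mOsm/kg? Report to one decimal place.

Calculated osmolality = 2·Na + glucose/18 + BUN/2.8
= 2·131 + 91/18 + 53/2.8
= 262 + 5.06 + 18.93
= 285.99 mOsm/kg ≈ 286.0 mOsm/kg
Osmolar gap = measured − calculated = 295 − 286.0 = 9.0 mOsm/kg

9.0 mOsm/kg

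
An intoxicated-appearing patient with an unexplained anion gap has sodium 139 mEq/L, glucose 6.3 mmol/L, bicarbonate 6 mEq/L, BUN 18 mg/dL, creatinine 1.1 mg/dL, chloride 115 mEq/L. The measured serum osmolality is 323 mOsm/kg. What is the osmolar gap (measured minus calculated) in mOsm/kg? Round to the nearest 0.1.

32.3 mOsm/kg

Calculated osmolality = 2·Na + glucose + BUN/2.8
= 2·139 + 6.3 + 18/2.8
= 278 + 6.30 + 6.43
= 290.73 mOsm/kg ≈ 290.7 mOsm/kg
Osmolar gap = measured − calculated = 323 − 290.7 = 32.3 mOsm/kg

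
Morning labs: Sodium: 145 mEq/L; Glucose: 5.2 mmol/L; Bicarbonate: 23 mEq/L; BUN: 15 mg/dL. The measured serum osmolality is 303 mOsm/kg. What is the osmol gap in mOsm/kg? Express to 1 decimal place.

2.4 mOsm/kg

Calculated osmolality = 2·Na + glucose + BUN/2.8
= 2·145 + 5.2 + 15/2.8
= 290 + 5.20 + 5.36
= 300.56 mOsm/kg ≈ 300.6 mOsm/kg
Osmolar gap = measured − calculated = 303 − 300.6 = 2.4 mOsm/kg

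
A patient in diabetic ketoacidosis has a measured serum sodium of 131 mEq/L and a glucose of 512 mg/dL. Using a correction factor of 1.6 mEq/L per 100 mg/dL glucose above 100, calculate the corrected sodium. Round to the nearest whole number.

138 mEq/L

Corrected Na = measured Na + 1.6 · (glucose − 100)/100
= 131 + 1.6 · (512 − 100)/100
= 131 + 6.6
= 137.6 mEq/L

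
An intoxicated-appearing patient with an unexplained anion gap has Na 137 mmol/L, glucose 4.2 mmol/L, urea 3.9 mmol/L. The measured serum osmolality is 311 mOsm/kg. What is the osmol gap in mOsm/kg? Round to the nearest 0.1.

Calculated osmolality = 2·Na + glucose + urea
= 2·137 + 4.2 + 3.9
= 274 + 4.20 + 3.90
= 282.1 mOsm/kg ≈ 282.1 mOsm/kg
Osmolar gap = measured − calculated = 311 − 282.1 = 28.9 mOsm/kg

28.9 mOsm/kg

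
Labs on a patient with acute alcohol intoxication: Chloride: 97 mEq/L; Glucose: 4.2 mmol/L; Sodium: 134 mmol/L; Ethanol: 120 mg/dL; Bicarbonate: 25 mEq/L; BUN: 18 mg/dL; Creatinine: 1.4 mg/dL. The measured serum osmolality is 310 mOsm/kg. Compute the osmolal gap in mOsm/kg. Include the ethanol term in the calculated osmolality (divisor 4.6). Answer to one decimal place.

5.3 mOsm/kg

Calculated osmolality = 2·Na + glucose + BUN/2.8 + ethanol/4.6
= 2·134 + 4.2 + 18/2.8 + 120/4.6
= 268 + 4.20 + 6.43 + 26.09
= 304.72 mOsm/kg ≈ 304.7 mOsm/kg
Osmolar gap = measured − calculated = 310 − 304.7 = 5.3 mOsm/kg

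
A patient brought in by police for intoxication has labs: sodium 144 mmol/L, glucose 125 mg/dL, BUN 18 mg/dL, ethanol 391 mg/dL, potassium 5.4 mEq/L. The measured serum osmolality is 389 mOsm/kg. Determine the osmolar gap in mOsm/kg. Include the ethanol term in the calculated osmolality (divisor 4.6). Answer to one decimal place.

Calculated osmolality = 2·Na + glucose/18 + BUN/2.8 + ethanol/4.6
= 2·144 + 125/18 + 18/2.8 + 391/4.6
= 288 + 6.94 + 6.43 + 85
= 386.37 mOsm/kg ≈ 386.4 mOsm/kg
Osmolar gap = measured − calculated = 389 − 386.4 = 2.6 mOsm/kg

2.6 mOsm/kg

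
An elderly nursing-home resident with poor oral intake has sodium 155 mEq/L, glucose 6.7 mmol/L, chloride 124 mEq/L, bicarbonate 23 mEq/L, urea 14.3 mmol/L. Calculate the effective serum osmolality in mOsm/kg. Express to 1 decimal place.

316.7 mOsm/kg

Effective osmolality excludes urea (freely permeant across cell membranes):
2·Na + glucose
= 2·155 + 6.7
= 310 + 6.7
= 316.7 mOsm/kg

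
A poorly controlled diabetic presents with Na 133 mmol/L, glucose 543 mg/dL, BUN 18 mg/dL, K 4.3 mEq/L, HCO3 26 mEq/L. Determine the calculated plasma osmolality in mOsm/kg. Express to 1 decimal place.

Calculated osmolality = 2·Na + glucose/18 + BUN/2.8
= 2·133 + 543/18 + 18/2.8
= 266 + 30.17 + 6.43
= 302.6 mOsm/kg

302.6 mOsm/kg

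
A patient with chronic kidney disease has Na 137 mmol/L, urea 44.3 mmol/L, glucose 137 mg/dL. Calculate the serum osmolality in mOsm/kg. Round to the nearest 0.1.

Calculated osmolality = 2·Na + glucose/18 + urea
= 2·137 + 137/18 + 44.3
= 274 + 7.61 + 44.30
= 325.91 mOsm/kg

325.9 mOsm/kg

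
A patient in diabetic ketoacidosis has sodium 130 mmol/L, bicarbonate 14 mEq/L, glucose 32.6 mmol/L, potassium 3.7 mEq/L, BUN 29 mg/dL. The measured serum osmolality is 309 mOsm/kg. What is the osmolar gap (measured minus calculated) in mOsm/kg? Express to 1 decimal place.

6.0 mOsm/kg

Calculated osmolality = 2·Na + glucose + BUN/2.8
= 2·130 + 32.6 + 29/2.8
= 260 + 32.60 + 10.36
= 302.96 mOsm/kg ≈ 303.0 mOsm/kg
Osmolar gap = measured − calculated = 309 − 303.0 = 6.0 mOsm/kg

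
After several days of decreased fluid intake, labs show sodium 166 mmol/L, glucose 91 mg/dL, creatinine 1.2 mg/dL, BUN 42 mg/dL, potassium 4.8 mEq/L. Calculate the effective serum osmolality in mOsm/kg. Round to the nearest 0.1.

337.1 mOsm/kg

Effective osmolality excludes urea (freely permeant across cell membranes):
2·Na + glucose/18
= 2·166 + 91/18
= 332 + 5.06
= 337.06 mOsm/kg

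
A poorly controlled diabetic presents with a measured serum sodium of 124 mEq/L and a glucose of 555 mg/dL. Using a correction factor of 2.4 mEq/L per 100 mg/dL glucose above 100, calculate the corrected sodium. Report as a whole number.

Corrected Na = measured Na + 2.4 · (glucose − 100)/100
= 124 + 2.4 · (555 − 100)/100
= 124 + 10.9
= 134.9 mEq/L

135 mEq/L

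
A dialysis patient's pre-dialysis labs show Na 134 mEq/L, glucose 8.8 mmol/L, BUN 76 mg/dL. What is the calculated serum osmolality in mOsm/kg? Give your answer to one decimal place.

303.9 mOsm/kg

Calculated osmolality = 2·Na + glucose + BUN/2.8
= 2·134 + 8.8 + 76/2.8
= 268 + 8.80 + 27.14
= 303.94 mOsm/kg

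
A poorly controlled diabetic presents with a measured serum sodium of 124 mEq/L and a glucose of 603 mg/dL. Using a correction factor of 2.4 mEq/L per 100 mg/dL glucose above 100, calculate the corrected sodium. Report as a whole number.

Corrected Na = measured Na + 2.4 · (glucose − 100)/100
= 124 + 2.4 · (603 − 100)/100
= 124 + 12.1
= 136.1 mEq/L

136 mEq/L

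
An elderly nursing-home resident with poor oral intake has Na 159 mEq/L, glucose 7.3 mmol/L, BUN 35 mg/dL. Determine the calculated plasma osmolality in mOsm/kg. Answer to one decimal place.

337.8 mOsm/kg

Calculated osmolality = 2·Na + glucose + BUN/2.8
= 2·159 + 7.3 + 35/2.8
= 318 + 7.30 + 12.50
= 337.8 mOsm/kg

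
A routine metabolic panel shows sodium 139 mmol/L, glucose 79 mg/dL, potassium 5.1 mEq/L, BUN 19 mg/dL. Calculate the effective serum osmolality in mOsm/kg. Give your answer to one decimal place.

282.4 mOsm/kg

Effective osmolality excludes urea (freely permeant across cell membranes):
2·Na + glucose/18
= 2·139 + 79/18
= 278 + 4.39
= 282.39 mOsm/kg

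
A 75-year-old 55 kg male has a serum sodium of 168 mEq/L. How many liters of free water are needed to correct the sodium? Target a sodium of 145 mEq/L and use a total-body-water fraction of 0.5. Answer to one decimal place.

4.4 L

TBW = 0.5 · 55 = 27.5 L
Free water deficit = TBW · (Na/145 − 1)
= 27.5 · (168/145 − 1)
= 27.5 · 0.1586
= 4.36 L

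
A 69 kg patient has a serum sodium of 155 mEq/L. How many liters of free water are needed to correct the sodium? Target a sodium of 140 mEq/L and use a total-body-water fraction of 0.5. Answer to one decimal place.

TBW = 0.5 · 69 = 34.5 L
Free water deficit = TBW · (Na/140 − 1)
= 34.5 · (155/140 − 1)
= 34.5 · 0.1071
= 3.69 L

3.7 L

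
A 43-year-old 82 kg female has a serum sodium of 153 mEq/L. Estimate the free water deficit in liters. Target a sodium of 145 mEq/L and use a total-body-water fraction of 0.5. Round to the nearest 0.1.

2.3 L

TBW = 0.5 · 82 = 41 L
Free water deficit = TBW · (Na/145 − 1)
= 41 · (153/145 − 1)
= 41 · 0.0552
= 2.26 L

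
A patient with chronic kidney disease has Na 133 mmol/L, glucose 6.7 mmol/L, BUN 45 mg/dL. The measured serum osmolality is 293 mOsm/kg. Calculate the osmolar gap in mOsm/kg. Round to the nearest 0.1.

4.2 mOsm/kg

Calculated osmolality = 2·Na + glucose + BUN/2.8
= 2·133 + 6.7 + 45/2.8
= 266 + 6.70 + 16.07
= 288.77 mOsm/kg ≈ 288.8 mOsm/kg
Osmolar gap = measured − calculated = 293 − 288.8 = 4.2 mOsm/kg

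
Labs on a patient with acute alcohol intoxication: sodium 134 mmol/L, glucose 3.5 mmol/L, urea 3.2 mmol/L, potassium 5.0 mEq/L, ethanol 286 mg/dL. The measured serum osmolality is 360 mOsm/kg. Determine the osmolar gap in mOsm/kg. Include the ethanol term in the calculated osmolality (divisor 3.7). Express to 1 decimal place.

8.0 mOsm/kg

Calculated osmolality = 2·Na + glucose + urea + ethanol/3.7
= 2·134 + 3.5 + 3.2 + 286/3.7
= 268 + 3.50 + 3.20 + 77.30
= 352 mOsm/kg ≈ 352.0 mOsm/kg
Osmolar gap = measured − calculated = 360 − 352.0 = 8.0 mOsm/kg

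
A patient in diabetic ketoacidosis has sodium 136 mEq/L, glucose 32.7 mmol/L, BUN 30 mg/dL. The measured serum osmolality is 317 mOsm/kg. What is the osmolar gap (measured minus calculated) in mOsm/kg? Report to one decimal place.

Calculated osmolality = 2·Na + glucose + BUN/2.8
= 2·136 + 32.7 + 30/2.8
= 272 + 32.70 + 10.71
= 315.41 mOsm/kg ≈ 315.4 mOsm/kg
Osmolar gap = measured − calculated = 317 − 315.4 = 1.6 mOsm/kg

1.6 mOsm/kg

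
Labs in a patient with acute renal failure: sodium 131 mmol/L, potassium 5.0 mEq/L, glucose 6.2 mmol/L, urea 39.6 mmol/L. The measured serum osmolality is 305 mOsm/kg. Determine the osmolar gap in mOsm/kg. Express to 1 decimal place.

Calculated osmolality = 2·Na + glucose + urea
= 2·131 + 6.2 + 39.6
= 262 + 6.20 + 39.60
= 307.8 mOsm/kg ≈ 307.8 mOsm/kg
Osmolar gap = measured − calculated = 305 − 307.8 = -2.8 mOsm/kg

-2.8 mOsm/kg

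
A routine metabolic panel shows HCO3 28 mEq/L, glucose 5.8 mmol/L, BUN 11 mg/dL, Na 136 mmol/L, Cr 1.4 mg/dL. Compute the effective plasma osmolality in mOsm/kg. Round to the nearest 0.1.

277.8 mOsm/kg

Effective osmolality excludes urea (freely permeant across cell membranes):
2·Na + glucose
= 2·136 + 5.8
= 272 + 5.8
= 277.8 mOsm/kg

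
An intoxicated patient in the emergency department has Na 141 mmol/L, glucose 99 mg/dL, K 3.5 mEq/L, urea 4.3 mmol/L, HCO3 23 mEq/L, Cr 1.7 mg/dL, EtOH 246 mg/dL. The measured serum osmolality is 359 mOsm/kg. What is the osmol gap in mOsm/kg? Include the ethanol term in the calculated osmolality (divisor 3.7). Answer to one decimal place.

Calculated osmolality = 2·Na + glucose/18 + urea + ethanol/3.7
= 2·141 + 99/18 + 4.3 + 246/3.7
= 282 + 5.50 + 4.30 + 66.49
= 358.29 mOsm/kg ≈ 358.3 mOsm/kg
Osmolar gap = measured − calculated = 359 − 358.3 = 0.7 mOsm/kg

0.7 mOsm/kg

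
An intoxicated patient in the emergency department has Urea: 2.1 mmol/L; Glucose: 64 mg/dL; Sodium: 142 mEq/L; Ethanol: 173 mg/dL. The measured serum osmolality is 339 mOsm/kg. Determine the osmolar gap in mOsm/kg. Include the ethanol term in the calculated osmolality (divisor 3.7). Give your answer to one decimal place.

Calculated osmolality = 2·Na + glucose/18 + urea + ethanol/3.7
= 2·142 + 64/18 + 2.1 + 173/3.7
= 284 + 3.56 + 2.10 + 46.76
= 336.42 mOsm/kg ≈ 336.4 mOsm/kg
Osmolar gap = measured − calculated = 339 − 336.4 = 2.6 mOsm/kg

2.6 mOsm/kg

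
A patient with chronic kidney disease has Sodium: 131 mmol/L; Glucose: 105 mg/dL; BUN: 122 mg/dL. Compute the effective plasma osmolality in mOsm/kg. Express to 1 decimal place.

267.8 mOsm/kg

Effective osmolality excludes urea (freely permeant across cell membranes):
2·Na + glucose/18
= 2·131 + 105/18
= 262 + 5.83
= 267.83 mOsm/kg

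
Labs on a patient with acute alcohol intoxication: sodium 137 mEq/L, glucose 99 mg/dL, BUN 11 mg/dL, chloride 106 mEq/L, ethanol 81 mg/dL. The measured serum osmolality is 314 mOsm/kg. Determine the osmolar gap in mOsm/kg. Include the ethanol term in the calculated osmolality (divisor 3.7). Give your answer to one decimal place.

Calculated osmolality = 2·Na + glucose/18 + BUN/2.8 + ethanol/3.7
= 2·137 + 99/18 + 11/2.8 + 81/3.7
= 274 + 5.50 + 3.93 + 21.89
= 305.32 mOsm/kg ≈ 305.3 mOsm/kg
Osmolar gap = measured − calculated = 314 − 305.3 = 8.7 mOsm/kg

8.7 mOsm/kg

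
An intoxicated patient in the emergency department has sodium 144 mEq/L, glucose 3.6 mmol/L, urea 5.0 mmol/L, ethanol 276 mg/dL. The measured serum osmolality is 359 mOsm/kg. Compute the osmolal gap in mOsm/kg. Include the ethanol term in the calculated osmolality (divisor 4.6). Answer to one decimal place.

2.4 mOsm/kg

Calculated osmolality = 2·Na + glucose + urea + ethanol/4.6
= 2·144 + 3.6 + 5 + 276/4.6
= 288 + 3.60 + 5 + 60
= 356.6 mOsm/kg ≈ 356.6 mOsm/kg
Osmolar gap = measured − calculated = 359 − 356.6 = 2.4 mOsm/kg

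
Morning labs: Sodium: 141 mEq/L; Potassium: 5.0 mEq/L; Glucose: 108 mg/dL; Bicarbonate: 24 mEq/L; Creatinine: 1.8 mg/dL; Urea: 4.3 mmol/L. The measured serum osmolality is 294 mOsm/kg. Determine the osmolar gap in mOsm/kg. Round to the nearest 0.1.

1.7 mOsm/kg

Calculated osmolality = 2·Na + glucose/18 + urea
= 2·141 + 108/18 + 4.3
= 282 + 6 + 4.30
= 292.3 mOsm/kg ≈ 292.3 mOsm/kg
Osmolar gap = measured − calculated = 294 − 292.3 = 1.7 mOsm/kg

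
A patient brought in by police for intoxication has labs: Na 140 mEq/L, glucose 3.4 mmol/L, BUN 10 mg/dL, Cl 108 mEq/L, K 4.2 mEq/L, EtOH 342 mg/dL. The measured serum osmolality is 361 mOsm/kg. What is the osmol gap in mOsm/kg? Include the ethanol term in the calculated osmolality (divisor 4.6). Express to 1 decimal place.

-0.3 mOsm/kg

Calculated osmolality = 2·Na + glucose + BUN/2.8 + ethanol/4.6
= 2·140 + 3.4 + 10/2.8 + 342/4.6
= 280 + 3.40 + 3.57 + 74.35
= 361.32 mOsm/kg ≈ 361.3 mOsm/kg
Osmolar gap = measured − calculated = 361 − 361.3 = -0.3 mOsm/kg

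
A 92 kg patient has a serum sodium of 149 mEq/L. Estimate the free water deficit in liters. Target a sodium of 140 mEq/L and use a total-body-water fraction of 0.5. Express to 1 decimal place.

TBW = 0.5 · 92 = 46 L
Free water deficit = TBW · (Na/140 − 1)
= 46 · (149/140 − 1)
= 46 · 0.0643
= 2.96 L

3.0 L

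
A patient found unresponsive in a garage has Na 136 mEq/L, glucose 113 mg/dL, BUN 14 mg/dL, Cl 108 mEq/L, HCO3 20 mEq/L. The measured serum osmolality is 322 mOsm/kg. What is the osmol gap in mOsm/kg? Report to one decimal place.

Calculated osmolality = 2·Na + glucose/18 + BUN/2.8
= 2·136 + 113/18 + 14/2.8
= 272 + 6.28 + 5
= 283.28 mOsm/kg ≈ 283.3 mOsm/kg
Osmolar gap = measured − calculated = 322 − 283.3 = 38.7 mOsm/kg

38.7 mOsm/kg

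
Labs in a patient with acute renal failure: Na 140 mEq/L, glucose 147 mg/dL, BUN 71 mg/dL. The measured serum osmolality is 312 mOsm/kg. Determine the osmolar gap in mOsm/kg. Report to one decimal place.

-1.5 mOsm/kg

Calculated osmolality = 2·Na + glucose/18 + BUN/2.8
= 2·140 + 147/18 + 71/2.8
= 280 + 8.17 + 25.36
= 313.53 mOsm/kg ≈ 313.5 mOsm/kg
Osmolar gap = measured − calculated = 312 − 313.5 = -1.5 mOsm/kg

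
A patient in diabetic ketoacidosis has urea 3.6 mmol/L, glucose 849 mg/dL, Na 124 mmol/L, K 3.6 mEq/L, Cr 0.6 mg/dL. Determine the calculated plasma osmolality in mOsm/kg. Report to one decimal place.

Calculated osmolality = 2·Na + glucose/18 + urea
= 2·124 + 849/18 + 3.6
= 248 + 47.17 + 3.60
= 298.77 mOsm/kg

298.8 mOsm/kg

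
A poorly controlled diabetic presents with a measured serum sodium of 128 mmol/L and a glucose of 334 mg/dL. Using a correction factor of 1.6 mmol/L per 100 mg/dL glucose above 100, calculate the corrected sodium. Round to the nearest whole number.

132 mmol/L

Corrected Na = measured Na + 1.6 · (glucose − 100)/100
= 128 + 1.6 · (334 − 100)/100
= 128 + 3.7
= 131.7 mmol/L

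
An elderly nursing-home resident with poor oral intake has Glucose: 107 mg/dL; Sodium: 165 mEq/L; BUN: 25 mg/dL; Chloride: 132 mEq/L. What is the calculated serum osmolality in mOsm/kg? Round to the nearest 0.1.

Calculated osmolality = 2·Na + glucose/18 + BUN/2.8
= 2·165 + 107/18 + 25/2.8
= 330 + 5.94 + 8.93
= 344.87 mOsm/kg

344.9 mOsm/kg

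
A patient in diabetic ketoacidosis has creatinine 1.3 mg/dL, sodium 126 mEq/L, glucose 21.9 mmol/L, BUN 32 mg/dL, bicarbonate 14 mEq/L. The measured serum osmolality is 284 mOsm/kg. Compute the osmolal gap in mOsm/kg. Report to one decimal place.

Calculated osmolality = 2·Na + glucose + BUN/2.8
= 2·126 + 21.9 + 32/2.8
= 252 + 21.90 + 11.43
= 285.33 mOsm/kg ≈ 285.3 mOsm/kg
Osmolar gap = measured − calculated = 284 − 285.3 = -1.3 mOsm/kg

-1.3 mOsm/kg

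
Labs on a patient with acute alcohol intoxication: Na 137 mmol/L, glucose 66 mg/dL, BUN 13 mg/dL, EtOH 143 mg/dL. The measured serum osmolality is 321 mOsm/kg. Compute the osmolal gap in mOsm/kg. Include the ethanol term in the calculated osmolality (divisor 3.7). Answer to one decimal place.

0.0 mOsm/kg

Calculated osmolality = 2·Na + glucose/18 + BUN/2.8 + ethanol/3.7
= 2·137 + 66/18 + 13/2.8 + 143/3.7
= 274 + 3.67 + 4.64 + 38.65
= 320.96 mOsm/kg ≈ 321.0 mOsm/kg
Osmolar gap = measured − calculated = 321 − 321.0 = 0.0 mOsm/kg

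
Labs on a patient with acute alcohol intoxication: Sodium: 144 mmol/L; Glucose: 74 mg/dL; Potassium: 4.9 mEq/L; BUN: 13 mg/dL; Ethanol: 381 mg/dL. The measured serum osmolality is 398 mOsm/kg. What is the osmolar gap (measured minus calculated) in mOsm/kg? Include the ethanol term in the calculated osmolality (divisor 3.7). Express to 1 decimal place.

-1.7 mOsm/kg

Calculated osmolality = 2·Na + glucose/18 + BUN/2.8 + ethanol/3.7
= 2·144 + 74/18 + 13/2.8 + 381/3.7
= 288 + 4.11 + 4.64 + 102.97
= 399.72 mOsm/kg ≈ 399.7 mOsm/kg
Osmolar gap = measured − calculated = 398 − 399.7 = -1.7 mOsm/kg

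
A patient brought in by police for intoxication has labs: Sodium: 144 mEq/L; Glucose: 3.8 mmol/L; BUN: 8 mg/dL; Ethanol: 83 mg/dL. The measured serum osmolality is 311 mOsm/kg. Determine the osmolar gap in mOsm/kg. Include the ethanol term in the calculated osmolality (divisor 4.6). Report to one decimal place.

-1.7 mOsm/kg

Calculated osmolality = 2·Na + glucose + BUN/2.8 + ethanol/4.6
= 2·144 + 3.8 + 8/2.8 + 83/4.6
= 288 + 3.80 + 2.86 + 18.04
= 312.7 mOsm/kg ≈ 312.7 mOsm/kg
Osmolar gap = measured − calculated = 311 − 312.7 = -1.7 mOsm/kg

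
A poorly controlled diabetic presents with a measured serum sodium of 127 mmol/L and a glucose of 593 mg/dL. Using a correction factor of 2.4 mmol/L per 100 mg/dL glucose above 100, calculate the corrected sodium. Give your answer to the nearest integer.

Corrected Na = measured Na + 2.4 · (glucose − 100)/100
= 127 + 2.4 · (593 − 100)/100
= 127 + 11.8
= 138.8 mmol/L

139 mmol/L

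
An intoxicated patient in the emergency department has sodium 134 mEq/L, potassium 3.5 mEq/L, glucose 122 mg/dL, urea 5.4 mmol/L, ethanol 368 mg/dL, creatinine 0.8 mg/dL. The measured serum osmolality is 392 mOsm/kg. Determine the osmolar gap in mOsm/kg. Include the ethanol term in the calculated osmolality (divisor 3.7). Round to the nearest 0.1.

12.4 mOsm/kg

Calculated osmolality = 2·Na + glucose/18 + urea + ethanol/3.7
= 2·134 + 122/18 + 5.4 + 368/3.7
= 268 + 6.78 + 5.40 + 99.46
= 379.64 mOsm/kg ≈ 379.6 mOsm/kg
Osmolar gap = measured − calculated = 392 − 379.6 = 12.4 mOsm/kg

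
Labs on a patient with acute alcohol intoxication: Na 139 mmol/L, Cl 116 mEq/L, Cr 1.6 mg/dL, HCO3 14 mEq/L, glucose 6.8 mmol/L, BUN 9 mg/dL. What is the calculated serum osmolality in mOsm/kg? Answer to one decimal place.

Calculated osmolality = 2·Na + glucose + BUN/2.8
= 2·139 + 6.8 + 9/2.8
= 278 + 6.80 + 3.21
= 288.01 mOsm/kg

288.0 mOsm/kg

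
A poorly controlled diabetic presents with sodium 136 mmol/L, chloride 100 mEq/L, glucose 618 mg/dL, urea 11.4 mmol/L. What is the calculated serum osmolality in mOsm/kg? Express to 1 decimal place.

317.7 mOsm/kg

Calculated osmolality = 2·Na + glucose/18 + urea
= 2·136 + 618/18 + 11.4
= 272 + 34.33 + 11.40
= 317.73 mOsm/kg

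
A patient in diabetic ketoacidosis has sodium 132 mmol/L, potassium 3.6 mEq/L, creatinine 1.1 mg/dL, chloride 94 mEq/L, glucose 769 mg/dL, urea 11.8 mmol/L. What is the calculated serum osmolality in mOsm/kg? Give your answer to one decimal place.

Calculated osmolality = 2·Na + glucose/18 + urea
= 2·132 + 769/18 + 11.8
= 264 + 42.72 + 11.80
= 318.52 mOsm/kg

318.5 mOsm/kg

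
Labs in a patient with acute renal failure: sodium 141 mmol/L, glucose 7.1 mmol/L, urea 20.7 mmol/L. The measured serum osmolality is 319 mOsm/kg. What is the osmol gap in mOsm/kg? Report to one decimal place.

Calculated osmolality = 2·Na + glucose + urea
= 2·141 + 7.1 + 20.7
= 282 + 7.10 + 20.70
= 309.8 mOsm/kg ≈ 309.8 mOsm/kg
Osmolar gap = measured − calculated = 319 − 309.8 = 9.2 mOsm/kg

9.2 mOsm/kg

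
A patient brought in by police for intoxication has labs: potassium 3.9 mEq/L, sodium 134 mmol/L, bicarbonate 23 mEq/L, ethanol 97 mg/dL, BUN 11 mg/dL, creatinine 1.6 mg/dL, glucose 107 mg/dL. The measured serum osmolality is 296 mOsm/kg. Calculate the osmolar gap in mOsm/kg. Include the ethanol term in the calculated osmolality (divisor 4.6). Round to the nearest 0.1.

-3.0 mOsm/kg

Calculated osmolality = 2·Na + glucose/18 + BUN/2.8 + ethanol/4.6
= 2·134 + 107/18 + 11/2.8 + 97/4.6
= 268 + 5.94 + 3.93 + 21.09
= 298.96 mOsm/kg ≈ 299.0 mOsm/kg
Osmolar gap = measured − calculated = 296 − 299.0 = -3.0 mOsm/kg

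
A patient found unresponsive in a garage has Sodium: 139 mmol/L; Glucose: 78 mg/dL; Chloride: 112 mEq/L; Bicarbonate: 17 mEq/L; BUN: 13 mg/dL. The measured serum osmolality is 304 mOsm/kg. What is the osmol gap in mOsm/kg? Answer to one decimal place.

Calculated osmolality = 2·Na + glucose/18 + BUN/2.8
= 2·139 + 78/18 + 13/2.8
= 278 + 4.33 + 4.64
= 286.97 mOsm/kg ≈ 287.0 mOsm/kg
Osmolar gap = measured − calculated = 304 − 287.0 = 17.0 mOsm/kg

17.0 mOsm/kg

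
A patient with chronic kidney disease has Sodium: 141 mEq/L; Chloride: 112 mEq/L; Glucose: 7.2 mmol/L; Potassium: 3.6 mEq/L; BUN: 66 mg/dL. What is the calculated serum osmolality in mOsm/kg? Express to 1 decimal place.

312.8 mOsm/kg

Calculated osmolality = 2·Na + glucose + BUN/2.8
= 2·141 + 7.2 + 66/2.8
= 282 + 7.20 + 23.57
= 312.77 mOsm/kg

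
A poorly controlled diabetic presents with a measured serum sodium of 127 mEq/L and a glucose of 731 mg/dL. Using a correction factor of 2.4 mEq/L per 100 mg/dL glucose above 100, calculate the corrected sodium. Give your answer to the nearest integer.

Corrected Na = measured Na + 2.4 · (glucose − 100)/100
= 127 + 2.4 · (731 − 100)/100
= 127 + 15.1
= 142.1 mEq/L

142 mEq/L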